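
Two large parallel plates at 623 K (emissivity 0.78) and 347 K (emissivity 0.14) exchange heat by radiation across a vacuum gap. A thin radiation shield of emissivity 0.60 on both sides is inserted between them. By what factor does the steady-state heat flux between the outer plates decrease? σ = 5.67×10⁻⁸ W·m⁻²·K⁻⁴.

factor ≈ 1.31

Without shield: q₀ = σΔ(T⁴)/(1/ε₁+1/ε₂−1) with denominator 7.425.
With shield the two gaps are in series; the resistances add: (1/ε₁+1/ε_s−1)+(1/ε_s+1/ε₂−1) = 1.949+7.810 = 9.758.
Heat-flux ratio q₀/q = 9.758/7.425.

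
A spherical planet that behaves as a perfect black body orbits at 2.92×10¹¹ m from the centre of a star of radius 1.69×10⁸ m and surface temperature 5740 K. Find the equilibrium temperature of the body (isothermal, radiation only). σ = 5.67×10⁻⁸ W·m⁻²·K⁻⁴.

The star's surface emits σT_*⁴; at distance d the flux is S = σT_*⁴(R_*/d)².
S = 5.67×10⁻⁸·(5740)⁴·(1.69×10⁸/2.92×10¹¹)² = 20.62 W/m².
For an isothermal sphere T⁴ = (1−a)S/(4σ) = 9.091×10⁷ K⁴.

T ≈ 97.6 K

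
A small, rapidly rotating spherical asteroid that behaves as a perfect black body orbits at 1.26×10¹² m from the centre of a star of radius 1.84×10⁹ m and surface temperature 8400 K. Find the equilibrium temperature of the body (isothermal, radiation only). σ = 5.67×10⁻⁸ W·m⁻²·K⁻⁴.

The star's surface emits σT_*⁴; at distance d the flux is S = σT_*⁴(R_*/d)².
S = 5.67×10⁻⁸·(8400)⁴·(1.84×10⁹/1.26×10¹²)² = 602.0 W/m².
For an isothermal sphere T⁴ = (1−a)S/(4σ) = 2.654×10⁹ K⁴.

T ≈ 227 K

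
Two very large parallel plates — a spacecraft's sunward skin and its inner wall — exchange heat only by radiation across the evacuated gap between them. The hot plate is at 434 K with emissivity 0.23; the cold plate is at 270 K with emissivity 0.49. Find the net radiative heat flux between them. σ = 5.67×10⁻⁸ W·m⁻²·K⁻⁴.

q ≈ 317 W/m²

For two infinite grey parallel plates, q = σ(T₁⁴ − T₂⁴)/(1/ε₁ + 1/ε₂ − 1).
T₁⁴ − T₂⁴ = 3.548×10¹⁰ − 5.314×10⁹ = 3.016×10¹⁰ K⁴.
1/ε₁ + 1/ε₂ − 1 = 4.348 + 2.041 − 1 = 5.389.
q = 5.67×10⁻⁸ × 3.016×10¹⁰ / 5.389.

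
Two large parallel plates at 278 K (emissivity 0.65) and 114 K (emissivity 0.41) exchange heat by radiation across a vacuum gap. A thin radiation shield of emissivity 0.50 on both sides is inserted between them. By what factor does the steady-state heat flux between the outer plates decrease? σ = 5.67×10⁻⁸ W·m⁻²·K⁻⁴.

factor ≈ 2.01

Without shield: q₀ = σΔ(T⁴)/(1/ε₁+1/ε₂−1) with denominator 2.977.
With shield the two gaps are in series; the resistances add: (1/ε₁+1/ε_s−1)+(1/ε_s+1/ε₂−1) = 2.538+3.439 = 5.977.
Heat-flux ratio q₀/q = 5.977/2.977.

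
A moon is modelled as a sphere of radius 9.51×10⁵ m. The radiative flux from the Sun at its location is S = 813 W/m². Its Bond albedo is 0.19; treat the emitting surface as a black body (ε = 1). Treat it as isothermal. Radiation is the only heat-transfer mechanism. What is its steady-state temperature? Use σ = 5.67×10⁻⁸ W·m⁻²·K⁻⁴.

T ≈ 232 K

At equilibrium, absorbed power = emitted power.
Absorbing cross-section = πr² = 2.841×10¹² m²; emitting surface = 4πr² = 1.137×10¹³ m² (ratio 4).
(1−a)S·A_cross = εσ·A_surf·T⁴  ⇒  T⁴ = (1−a)S/(4σ).
T⁴ = 0.810·813/(4·5.67×10⁻⁸) = 2.904×10⁹ K⁴.
T = (2.904×10⁹)^(1/4).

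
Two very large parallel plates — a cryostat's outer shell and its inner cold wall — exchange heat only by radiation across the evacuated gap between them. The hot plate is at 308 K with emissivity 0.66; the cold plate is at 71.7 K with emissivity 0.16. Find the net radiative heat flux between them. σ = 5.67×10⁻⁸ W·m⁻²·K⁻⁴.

For two infinite grey parallel plates, q = σ(T₁⁴ − T₂⁴)/(1/ε₁ + 1/ε₂ − 1).
T₁⁴ − T₂⁴ = 8.999×10⁹ − 2.643×10⁷ = 8.973×10⁹ K⁴.
1/ε₁ + 1/ε₂ − 1 = 1.515 + 6.250 − 1 = 6.765.
q = 5.67×10⁻⁸ × 8.973×10⁹ / 6.765.

q ≈ 75.2 W/m²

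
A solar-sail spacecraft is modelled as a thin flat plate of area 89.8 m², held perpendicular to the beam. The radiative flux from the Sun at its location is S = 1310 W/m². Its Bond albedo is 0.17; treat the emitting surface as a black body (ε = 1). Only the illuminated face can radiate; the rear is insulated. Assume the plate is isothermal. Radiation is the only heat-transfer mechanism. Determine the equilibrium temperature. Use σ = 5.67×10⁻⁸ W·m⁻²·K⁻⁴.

At equilibrium, absorbed power = emitted power.
Absorbing cross-section = A = 89.80 m²; emitting surface = A = 89.80 m² (ratio 1).
(1−a)S·A_cross = εσ·A_surf·T⁴  ⇒  T⁴ = (1−a)S/(1σ).
T⁴ = 0.830·1310/(1·5.67×10⁻⁸) = 1.918×10¹⁰ K⁴.
T = (1.918×10¹⁰)^(1/4).

T ≈ 372 K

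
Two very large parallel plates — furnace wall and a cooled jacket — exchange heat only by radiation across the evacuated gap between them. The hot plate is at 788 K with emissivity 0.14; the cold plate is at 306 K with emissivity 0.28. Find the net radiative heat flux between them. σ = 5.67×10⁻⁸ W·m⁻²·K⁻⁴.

For two infinite grey parallel plates, q = σ(T₁⁴ − T₂⁴)/(1/ε₁ + 1/ε₂ − 1).
T₁⁴ − T₂⁴ = 3.856×10¹¹ − 8.768×10⁹ = 3.768×10¹¹ K⁴.
1/ε₁ + 1/ε₂ − 1 = 7.143 + 3.571 − 1 = 9.714.
q = 5.67×10⁻⁸ × 3.768×10¹¹ / 9.714.

q ≈ 2200 W/m²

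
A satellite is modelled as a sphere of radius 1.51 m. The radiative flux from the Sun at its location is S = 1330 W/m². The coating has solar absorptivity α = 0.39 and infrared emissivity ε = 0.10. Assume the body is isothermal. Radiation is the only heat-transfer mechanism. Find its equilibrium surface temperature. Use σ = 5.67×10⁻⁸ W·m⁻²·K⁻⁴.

T ≈ 389 K

At equilibrium, absorbed power = emitted power.
Absorbing cross-section = πr² = 7.163 m²; emitting surface = 4πr² = 28.65 m² (ratio 4).
αS·A_cross = εσ·A_surf·T⁴  ⇒  T⁴ = αS/(ε·4σ).
T⁴ = 0.390·1330/(0.10·4·5.67×10⁻⁸) = 2.287×10¹⁰ K⁴.
T = (2.287×10¹⁰)^(1/4).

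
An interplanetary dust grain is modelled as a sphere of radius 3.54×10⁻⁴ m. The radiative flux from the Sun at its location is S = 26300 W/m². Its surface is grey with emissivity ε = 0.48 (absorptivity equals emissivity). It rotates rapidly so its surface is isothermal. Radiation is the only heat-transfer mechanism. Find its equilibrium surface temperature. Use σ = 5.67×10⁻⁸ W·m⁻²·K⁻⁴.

At equilibrium, absorbed power = emitted power.
Absorbing cross-section = πr² = 3.937×10⁻⁷ m²; emitting surface = 4πr² = 1.575×10⁻⁶ m² (ratio 4).
εS·A_cross = εσ·A_surf·T⁴  ⇒  T⁴ = S/(4σ)   (ε cancels).
T⁴ = 26300/(4·5.67×10⁻⁸) = 1.160×10¹¹ K⁴.
T = (1.160×10¹¹)^(1/4).

T ≈ 584 K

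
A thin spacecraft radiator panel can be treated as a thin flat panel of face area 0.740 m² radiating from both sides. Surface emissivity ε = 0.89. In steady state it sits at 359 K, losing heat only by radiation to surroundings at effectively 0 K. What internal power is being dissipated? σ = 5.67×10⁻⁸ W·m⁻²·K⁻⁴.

Steady state: P = εσA T⁴.
A = 2·0.740 = 1.480 m²; T⁴ = (359)⁴ = 1.661×10¹⁰ K⁴.
P = 0.89 × 5.67×10⁻⁸ × 1.480 × 1.661×10¹⁰.

P ≈ 1240 W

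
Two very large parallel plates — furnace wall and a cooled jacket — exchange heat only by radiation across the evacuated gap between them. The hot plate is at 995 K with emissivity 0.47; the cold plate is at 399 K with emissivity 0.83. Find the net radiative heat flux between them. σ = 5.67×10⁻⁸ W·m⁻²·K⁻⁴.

For two infinite grey parallel plates, q = σ(T₁⁴ − T₂⁴)/(1/ε₁ + 1/ε₂ − 1).
T₁⁴ − T₂⁴ = 9.801×10¹¹ − 2.534×10¹⁰ = 9.548×10¹¹ K⁴.
1/ε₁ + 1/ε₂ − 1 = 2.128 + 1.205 − 1 = 2.332.
q = 5.67×10⁻⁸ × 9.548×10¹¹ / 2.332.

q ≈ 23200 W/m²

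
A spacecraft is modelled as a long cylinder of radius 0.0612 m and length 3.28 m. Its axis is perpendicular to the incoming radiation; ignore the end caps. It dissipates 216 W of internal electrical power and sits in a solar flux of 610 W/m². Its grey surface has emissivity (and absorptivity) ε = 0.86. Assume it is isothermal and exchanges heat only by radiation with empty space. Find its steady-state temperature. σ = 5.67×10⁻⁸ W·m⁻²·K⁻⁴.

At steady state, absorbed solar power + internal power = radiated power.
Absorbed: α·S·A_cross = 0.86·610·0.4015 = 210.6 W (cross-section 2rL).
Total input = 210.6 + 216 = 426.6 W.
Radiated: εσ·A_surf·T⁴ with A_surf = 2πrL = 1.261 m².
T⁴ = 426.6/(0.86·5.67×10⁻⁸·1.261) = 6.937×10⁹ K⁴.

T ≈ 289 K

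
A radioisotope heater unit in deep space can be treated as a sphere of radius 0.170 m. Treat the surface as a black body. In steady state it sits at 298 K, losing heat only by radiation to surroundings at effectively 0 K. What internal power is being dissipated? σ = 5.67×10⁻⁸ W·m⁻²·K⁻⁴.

Steady state: P = εσA T⁴.
A = 4πr² = 0.3632 m²; T⁴ = (298)⁴ = 7.886×10⁹ K⁴.
P = 1.0 × 5.67×10⁻⁸ × 0.3632 × 7.886×10⁹.

P ≈ 162 W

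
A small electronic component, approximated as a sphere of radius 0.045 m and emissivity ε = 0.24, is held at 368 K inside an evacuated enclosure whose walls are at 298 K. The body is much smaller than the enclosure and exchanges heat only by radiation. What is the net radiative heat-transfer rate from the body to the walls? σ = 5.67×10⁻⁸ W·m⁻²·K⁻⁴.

P_net ≈ 3.62 W

For a small grey body in a large enclosure: P_net = εσA(T_body⁴ − T_wall⁴).
A = 4πr² = 0.02545 m²; T_body⁴ − T_wall⁴ = 1.834×10¹⁰ − 7.886×10⁹ = 1.045×10¹⁰ K⁴.
|P_net| = 0.24·5.67×10⁻⁸·0.02545·1.045×10¹⁰.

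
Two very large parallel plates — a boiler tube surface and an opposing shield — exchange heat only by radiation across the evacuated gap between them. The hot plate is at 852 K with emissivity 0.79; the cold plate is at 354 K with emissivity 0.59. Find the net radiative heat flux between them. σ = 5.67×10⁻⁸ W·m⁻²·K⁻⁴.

q ≈ 14800 W/m²

For two infinite grey parallel plates, q = σ(T₁⁴ − T₂⁴)/(1/ε₁ + 1/ε₂ − 1).
T₁⁴ − T₂⁴ = 5.269×10¹¹ − 1.570×10¹⁰ = 5.112×10¹¹ K⁴.
1/ε₁ + 1/ε₂ − 1 = 1.266 + 1.695 − 1 = 1.961.
q = 5.67×10⁻⁸ × 5.112×10¹¹ / 1.961.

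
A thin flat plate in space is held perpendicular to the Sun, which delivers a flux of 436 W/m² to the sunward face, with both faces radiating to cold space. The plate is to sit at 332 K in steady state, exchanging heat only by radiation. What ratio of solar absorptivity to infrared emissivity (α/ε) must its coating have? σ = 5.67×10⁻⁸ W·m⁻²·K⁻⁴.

α/ε ≈ 3.16

Balance: αS·A = εσ·2A·T⁴ ⇒ α/ε = 2σT⁴/S.
α/ε = 2·5.67×10⁻⁸·(332)⁴/436 = 2·5.67×10⁻⁸·1.215×10¹⁰/436.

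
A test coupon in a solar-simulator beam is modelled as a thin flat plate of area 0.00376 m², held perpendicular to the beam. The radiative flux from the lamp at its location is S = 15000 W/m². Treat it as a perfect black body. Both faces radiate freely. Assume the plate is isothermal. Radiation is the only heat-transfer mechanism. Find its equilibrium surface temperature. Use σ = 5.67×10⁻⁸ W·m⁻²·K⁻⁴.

T ≈ 603 K

At equilibrium, absorbed power = emitted power.
Absorbing cross-section = A = 0.003760 m²; emitting surface = 2A = 0.007520 m² (ratio 2).
S·A_cross = εσ·A_surf·T⁴  ⇒  T⁴ = S/(2σ).
T⁴ = 1.00·15000/(2·5.67×10⁻⁸) = 1.323×10¹¹ K⁴.
T = (1.323×10¹¹)^(1/4).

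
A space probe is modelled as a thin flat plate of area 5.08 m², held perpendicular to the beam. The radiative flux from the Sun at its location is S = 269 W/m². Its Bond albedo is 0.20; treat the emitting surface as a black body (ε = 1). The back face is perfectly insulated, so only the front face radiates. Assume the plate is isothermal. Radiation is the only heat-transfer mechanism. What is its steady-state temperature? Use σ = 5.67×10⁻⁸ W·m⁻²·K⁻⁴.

At equilibrium, absorbed power = emitted power.
Absorbing cross-section = A = 5.080 m²; emitting surface = A = 5.080 m² (ratio 1).
(1−a)S·A_cross = εσ·A_surf·T⁴  ⇒  T⁴ = (1−a)S/(1σ).
T⁴ = 0.800·269/(1·5.67×10⁻⁸) = 3.795×10⁹ K⁴.
T = (3.795×10⁹)^(1/4).

T ≈ 248 K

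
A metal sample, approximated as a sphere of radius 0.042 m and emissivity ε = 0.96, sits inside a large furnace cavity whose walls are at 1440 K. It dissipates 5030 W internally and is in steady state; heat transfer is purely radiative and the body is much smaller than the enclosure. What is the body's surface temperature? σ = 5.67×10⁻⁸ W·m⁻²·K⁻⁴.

For a small grey body in a large enclosure, net radiated power = εσA(T⁴ − T_w⁴).
Steady state: P = εσA(T⁴ − T_w⁴) with A = 4πr² = 0.02217 m².
T⁴ = P/(εσA) + T_w⁴ = 5030/(0.96·5.67×10⁻⁸·0.02217) + (1440)⁴
    = 4.169×10¹² + 4.300×10¹² = 8.469×10¹² K⁴.

T ≈ 1710 K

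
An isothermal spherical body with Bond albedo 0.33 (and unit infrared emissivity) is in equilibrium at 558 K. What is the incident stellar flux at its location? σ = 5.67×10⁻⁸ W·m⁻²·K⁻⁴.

(1−a)S·πr² = σ·4πr²·T⁴ ⇒ S = 4σT⁴/(1−a).
S = 4·5.67×10⁻⁸·9.695×10¹⁰/0.670.

S ≈ 32800 W/m²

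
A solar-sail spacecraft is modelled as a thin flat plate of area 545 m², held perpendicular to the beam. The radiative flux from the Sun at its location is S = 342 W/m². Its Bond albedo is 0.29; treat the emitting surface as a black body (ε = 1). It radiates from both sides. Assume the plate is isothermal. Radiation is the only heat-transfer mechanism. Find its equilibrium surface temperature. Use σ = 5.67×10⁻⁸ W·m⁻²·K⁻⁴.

T ≈ 215 K

At equilibrium, absorbed power = emitted power.
Absorbing cross-section = A = 545.0 m²; emitting surface = 2A = 1090 m² (ratio 2).
(1−a)S·A_cross = εσ·A_surf·T⁴  ⇒  T⁴ = (1−a)S/(2σ).
T⁴ = 0.710·342/(2·5.67×10⁻⁸) = 2.141×10⁹ K⁴.
T = (2.141×10⁹)^(1/4).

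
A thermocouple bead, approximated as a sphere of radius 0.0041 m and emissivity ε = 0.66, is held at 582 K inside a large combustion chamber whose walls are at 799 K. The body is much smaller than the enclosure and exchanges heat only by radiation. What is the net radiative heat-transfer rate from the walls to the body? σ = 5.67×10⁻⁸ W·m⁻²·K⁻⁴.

For a small grey body in a large enclosure: P_net = εσA(T_body⁴ − T_wall⁴).
A = 4πr² = 2.112×10⁻⁴ m²; T_body⁴ − T_wall⁴ = 1.147×10¹¹ − 4.076×10¹¹ = -2.928×10¹¹ K⁴.
|P_net| = 0.66·5.67×10⁻⁸·2.112×10⁻⁴·2.928×10¹¹.

P_net ≈ 2.31 W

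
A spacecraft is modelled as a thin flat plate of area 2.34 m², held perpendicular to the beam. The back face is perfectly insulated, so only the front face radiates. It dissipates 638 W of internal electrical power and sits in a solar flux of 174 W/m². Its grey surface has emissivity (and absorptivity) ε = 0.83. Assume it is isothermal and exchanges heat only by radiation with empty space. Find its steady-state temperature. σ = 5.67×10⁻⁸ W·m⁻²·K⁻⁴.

T ≈ 307 K

At steady state, absorbed solar power + internal power = radiated power.
Absorbed: α·S·A_cross = 0.83·174·2.340 = 337.9 W (cross-section A).
Total input = 337.9 + 638 = 975.9 W.
Radiated: εσ·A_surf·T⁴ with A_surf = A = 2.340 m².
T⁴ = 975.9/(0.83·5.67×10⁻⁸·2.340) = 8.862×10⁹ K⁴.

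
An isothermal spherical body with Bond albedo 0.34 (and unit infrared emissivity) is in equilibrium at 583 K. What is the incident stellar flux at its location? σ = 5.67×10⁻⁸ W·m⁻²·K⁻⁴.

S ≈ 39700 W/m²

(1−a)S·πr² = σ·4πr²·T⁴ ⇒ S = 4σT⁴/(1−a).
S = 4·5.67×10⁻⁸·1.155×10¹¹/0.660.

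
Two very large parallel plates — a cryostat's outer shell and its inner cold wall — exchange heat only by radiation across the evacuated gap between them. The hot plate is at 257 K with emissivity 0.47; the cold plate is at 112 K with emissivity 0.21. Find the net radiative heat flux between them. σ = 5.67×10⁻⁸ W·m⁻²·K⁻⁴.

q ≈ 40.5 W/m²

For two infinite grey parallel plates, q = σ(T₁⁴ − T₂⁴)/(1/ε₁ + 1/ε₂ − 1).
T₁⁴ − T₂⁴ = 4.362×10⁹ − 1.574×10⁸ = 4.205×10⁹ K⁴.
1/ε₁ + 1/ε₂ − 1 = 2.128 + 4.762 − 1 = 5.890.
q = 5.67×10⁻⁸ × 4.205×10⁹ / 5.890.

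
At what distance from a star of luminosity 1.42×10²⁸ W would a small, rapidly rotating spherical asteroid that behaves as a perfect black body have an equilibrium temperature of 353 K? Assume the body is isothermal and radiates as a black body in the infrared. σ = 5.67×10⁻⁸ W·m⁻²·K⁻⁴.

For an isothermal black-emitting sphere, (1−a)S·πr² = σ·4πr²·T⁴ ⇒ S = 4σT⁴/(1−a).
S = 4·5.67×10⁻⁸·(353)⁴/1.00 = 3522 W/m².
Flux falls as S = L/(4πd²), so d = √(L/(4πS)) = √(1.42×10²⁸/(4π·3522)).

d ≈ 5.66×10¹¹ m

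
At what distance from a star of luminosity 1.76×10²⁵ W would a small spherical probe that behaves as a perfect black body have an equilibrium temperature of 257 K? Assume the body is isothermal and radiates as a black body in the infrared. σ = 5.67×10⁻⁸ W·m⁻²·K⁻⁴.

d ≈ 3.76×10¹⁰ m

For an isothermal black-emitting sphere, (1−a)S·πr² = σ·4πr²·T⁴ ⇒ S = 4σT⁴/(1−a).
S = 4·5.67×10⁻⁸·(257)⁴/1.00 = 989.4 W/m².
Flux falls as S = L/(4πd²), so d = √(L/(4πS)) = √(1.76×10²⁵/(4π·989.4)).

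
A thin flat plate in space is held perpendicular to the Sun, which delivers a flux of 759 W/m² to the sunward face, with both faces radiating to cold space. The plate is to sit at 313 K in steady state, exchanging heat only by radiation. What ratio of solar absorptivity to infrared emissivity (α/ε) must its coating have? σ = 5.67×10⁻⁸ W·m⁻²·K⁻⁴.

α/ε ≈ 1.43

Balance: αS·A = εσ·2A·T⁴ ⇒ α/ε = 2σT⁴/S.
α/ε = 2·5.67×10⁻⁸·(313)⁴/759 = 2·5.67×10⁻⁸·9.598×10⁹/759.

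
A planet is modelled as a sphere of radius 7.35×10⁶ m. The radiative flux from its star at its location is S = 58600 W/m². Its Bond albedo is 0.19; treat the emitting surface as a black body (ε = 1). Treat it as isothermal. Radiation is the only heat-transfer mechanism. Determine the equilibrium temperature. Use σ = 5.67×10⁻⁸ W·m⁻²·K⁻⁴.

T ≈ 676 K

At equilibrium, absorbed power = emitted power.
Absorbing cross-section = πr² = 1.697×10¹⁴ m²; emitting surface = 4πr² = 6.789×10¹⁴ m² (ratio 4).
(1−a)S·A_cross = εσ·A_surf·T⁴  ⇒  T⁴ = (1−a)S/(4σ).
T⁴ = 0.810·58600/(4·5.67×10⁻⁸) = 2.093×10¹¹ K⁴.
T = (2.093×10¹¹)^(1/4).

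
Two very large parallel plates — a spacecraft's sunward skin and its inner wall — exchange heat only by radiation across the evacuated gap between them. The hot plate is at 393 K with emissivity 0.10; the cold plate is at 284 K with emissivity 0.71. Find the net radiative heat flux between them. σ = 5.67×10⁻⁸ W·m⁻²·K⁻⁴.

For two infinite grey parallel plates, q = σ(T₁⁴ − T₂⁴)/(1/ε₁ + 1/ε₂ − 1).
T₁⁴ − T₂⁴ = 2.385×10¹⁰ − 6.505×10⁹ = 1.735×10¹⁰ K⁴.
1/ε₁ + 1/ε₂ − 1 = 10.00 + 1.408 − 1 = 10.41.
q = 5.67×10⁻⁸ × 1.735×10¹⁰ / 10.41.

q ≈ 94.5 W/m²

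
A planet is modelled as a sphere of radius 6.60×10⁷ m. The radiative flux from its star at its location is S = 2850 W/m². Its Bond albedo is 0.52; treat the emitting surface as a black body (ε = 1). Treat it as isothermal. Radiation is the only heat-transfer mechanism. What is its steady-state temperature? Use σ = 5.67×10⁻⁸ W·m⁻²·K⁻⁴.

At equilibrium, absorbed power = emitted power.
Absorbing cross-section = πr² = 1.368×10¹⁶ m²; emitting surface = 4πr² = 5.474×10¹⁶ m² (ratio 4).
(1−a)S·A_cross = εσ·A_surf·T⁴  ⇒  T⁴ = (1−a)S/(4σ).
T⁴ = 0.480·2850/(4·5.67×10⁻⁸) = 6.032×10⁹ K⁴.
T = (6.032×10⁹)^(1/4).

T ≈ 279 K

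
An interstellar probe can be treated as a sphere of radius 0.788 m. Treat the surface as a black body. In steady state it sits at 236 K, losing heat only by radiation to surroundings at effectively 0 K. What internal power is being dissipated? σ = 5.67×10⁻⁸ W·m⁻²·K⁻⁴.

Steady state: P = εσA T⁴.
A = 4πr² = 7.803 m²; T⁴ = (236)⁴ = 3.102×10⁹ K⁴.
P = 1.0 × 5.67×10⁻⁸ × 7.803 × 3.102×10⁹.

P ≈ 1370 W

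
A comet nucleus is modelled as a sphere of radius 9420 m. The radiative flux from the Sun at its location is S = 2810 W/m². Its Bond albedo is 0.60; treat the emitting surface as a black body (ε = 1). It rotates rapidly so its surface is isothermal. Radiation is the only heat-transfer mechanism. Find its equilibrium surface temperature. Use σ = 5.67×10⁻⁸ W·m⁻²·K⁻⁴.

T ≈ 265 K

At equilibrium, absorbed power = emitted power.
Absorbing cross-section = πr² = 2.788×10⁸ m²; emitting surface = 4πr² = 1.115×10⁹ m² (ratio 4).
(1−a)S·A_cross = εσ·A_surf·T⁴  ⇒  T⁴ = (1−a)S/(4σ).
T⁴ = 0.400·2810/(4·5.67×10⁻⁸) = 4.956×10⁹ K⁴.
T = (4.956×10⁹)^(1/4).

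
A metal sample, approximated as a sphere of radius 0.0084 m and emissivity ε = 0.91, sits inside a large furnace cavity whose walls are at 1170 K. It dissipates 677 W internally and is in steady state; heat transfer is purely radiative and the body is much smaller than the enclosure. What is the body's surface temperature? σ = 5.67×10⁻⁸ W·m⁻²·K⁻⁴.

T ≈ 2020 K

For a small grey body in a large enclosure, net radiated power = εσA(T⁴ − T_w⁴).
Steady state: P = εσA(T⁴ − T_w⁴) with A = 4πr² = 8.867×10⁻⁴ m².
T⁴ = P/(εσA) + T_w⁴ = 677/(0.91·5.67×10⁻⁸·8.867×10⁻⁴) + (1170)⁴
    = 1.480×10¹³ + 1.874×10¹² = 1.667×10¹³ K⁴.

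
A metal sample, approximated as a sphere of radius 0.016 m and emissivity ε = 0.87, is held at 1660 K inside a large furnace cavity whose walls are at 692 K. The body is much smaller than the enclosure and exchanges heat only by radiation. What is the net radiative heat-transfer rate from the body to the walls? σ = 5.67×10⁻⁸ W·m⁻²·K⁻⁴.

P_net ≈ 1170 W

For a small grey body in a large enclosure: P_net = εσA(T_body⁴ − T_wall⁴).
A = 4πr² = 0.003217 m²; T_body⁴ − T_wall⁴ = 7.593×10¹² − 2.293×10¹¹ = 7.364×10¹² K⁴.
|P_net| = 0.87·5.67×10⁻⁸·0.003217·7.364×10¹².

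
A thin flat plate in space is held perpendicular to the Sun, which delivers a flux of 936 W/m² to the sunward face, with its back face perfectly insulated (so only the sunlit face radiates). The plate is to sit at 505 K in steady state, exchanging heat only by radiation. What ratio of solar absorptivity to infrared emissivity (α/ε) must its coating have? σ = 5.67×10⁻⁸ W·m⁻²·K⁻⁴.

Balance: αS·A = εσ·1A·T⁴ ⇒ α/ε = σT⁴/S.
α/ε = 5.67×10⁻⁸·(505)⁴/936 = 5.67×10⁻⁸·6.504×10¹⁰/936.

α/ε ≈ 3.94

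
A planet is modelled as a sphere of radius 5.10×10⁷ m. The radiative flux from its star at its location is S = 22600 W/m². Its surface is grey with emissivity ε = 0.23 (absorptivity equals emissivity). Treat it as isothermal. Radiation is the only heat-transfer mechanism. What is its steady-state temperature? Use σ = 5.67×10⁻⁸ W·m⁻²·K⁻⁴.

At equilibrium, absorbed power = emitted power.
Absorbing cross-section = πr² = 8.171×10¹⁵ m²; emitting surface = 4πr² = 3.269×10¹⁶ m² (ratio 4).
εS·A_cross = εσ·A_surf·T⁴  ⇒  T⁴ = S/(4σ)   (ε cancels).
T⁴ = 22600/(4·5.67×10⁻⁸) = 9.965×10¹⁰ K⁴.
T = (9.965×10¹⁰)^(1/4).

T ≈ 562 K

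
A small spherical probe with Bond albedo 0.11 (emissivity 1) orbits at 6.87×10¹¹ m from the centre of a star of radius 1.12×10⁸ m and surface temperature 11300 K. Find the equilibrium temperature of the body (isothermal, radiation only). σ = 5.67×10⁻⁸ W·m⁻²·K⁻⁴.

T ≈ 99.1 K

The star's surface emits σT_*⁴; at distance d the flux is S = σT_*⁴(R_*/d)².
S = 5.67×10⁻⁸·(11300)⁴·(1.12×10⁸/6.87×10¹¹)² = 24.57 W/m².
For an isothermal sphere T⁴ = (1−a)S/(4σ) = 9.642×10⁷ K⁴.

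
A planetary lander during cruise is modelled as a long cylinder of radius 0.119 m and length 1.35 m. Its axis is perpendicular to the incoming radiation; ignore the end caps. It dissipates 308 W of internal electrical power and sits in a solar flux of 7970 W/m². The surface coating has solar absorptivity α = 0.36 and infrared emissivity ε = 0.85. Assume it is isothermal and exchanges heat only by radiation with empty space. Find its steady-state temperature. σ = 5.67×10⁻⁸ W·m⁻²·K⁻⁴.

T ≈ 399 K

At steady state, absorbed solar power + internal power = radiated power.
Absorbed: α·S·A_cross = 0.36·7970·0.3213 = 921.9 W (cross-section 2rL).
Total input = 921.9 + 308 = 1230 W.
Radiated: εσ·A_surf·T⁴ with A_surf = 2πrL = 1.009 m².
T⁴ = 1230/(0.85·5.67×10⁻⁸·1.009) = 2.528×10¹⁰ K⁴.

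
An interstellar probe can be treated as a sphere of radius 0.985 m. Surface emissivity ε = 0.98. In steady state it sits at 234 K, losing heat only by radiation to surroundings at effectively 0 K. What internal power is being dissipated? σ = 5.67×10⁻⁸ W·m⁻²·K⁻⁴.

Steady state: P = εσA T⁴.
A = 4πr² = 12.19 m²; T⁴ = (234)⁴ = 2.998×10⁹ K⁴.
P = 0.98 × 5.67×10⁻⁸ × 12.19 × 2.998×10⁹.

P ≈ 2030 W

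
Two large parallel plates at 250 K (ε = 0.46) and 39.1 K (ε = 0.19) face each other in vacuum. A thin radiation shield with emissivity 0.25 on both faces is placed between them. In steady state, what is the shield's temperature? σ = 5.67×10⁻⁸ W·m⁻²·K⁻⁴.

T_s ≈ 221 K

In steady state the net flux on the hot side equals that on the cold side.
σ(T₁⁴−T_s⁴)/D₁ = σ(T_s⁴−T₂⁴)/D₂, with D₁ = 1/ε₁+1/ε_s−1 = 5.174, D₂ = 1/ε_s+1/ε₂−1 = 8.263.
Solve for T_s⁴: T_s⁴ = (D₂·T₁⁴ + D₁·T₂⁴)/(D₁+D₂) = 2.403×10⁹ K⁴.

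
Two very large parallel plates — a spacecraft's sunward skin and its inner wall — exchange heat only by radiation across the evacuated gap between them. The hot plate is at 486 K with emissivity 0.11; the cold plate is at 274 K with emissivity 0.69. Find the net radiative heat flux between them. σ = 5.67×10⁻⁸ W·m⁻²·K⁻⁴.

q ≈ 298 W/m²

For two infinite grey parallel plates, q = σ(T₁⁴ − T₂⁴)/(1/ε₁ + 1/ε₂ − 1).
T₁⁴ − T₂⁴ = 5.579×10¹⁰ − 5.636×10⁹ = 5.015×10¹⁰ K⁴.
1/ε₁ + 1/ε₂ − 1 = 9.091 + 1.449 − 1 = 9.540.
q = 5.67×10⁻⁸ × 5.015×10¹⁰ / 9.540.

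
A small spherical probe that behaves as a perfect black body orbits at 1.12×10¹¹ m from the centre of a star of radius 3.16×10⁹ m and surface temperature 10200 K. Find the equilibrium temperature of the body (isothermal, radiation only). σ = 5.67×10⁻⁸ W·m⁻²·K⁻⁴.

T ≈ 1210 K

The star's surface emits σT_*⁴; at distance d the flux is S = σT_*⁴(R_*/d)².
S = 5.67×10⁻⁸·(10200)⁴·(3.16×10⁹/1.12×10¹¹)² = 4.886×10⁵ W/m².
For an isothermal sphere T⁴ = (1−a)S/(4σ) = 2.154×10¹² K⁴.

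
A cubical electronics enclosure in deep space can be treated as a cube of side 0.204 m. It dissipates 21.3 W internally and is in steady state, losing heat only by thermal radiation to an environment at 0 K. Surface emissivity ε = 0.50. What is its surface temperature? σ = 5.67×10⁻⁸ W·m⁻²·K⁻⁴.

Steady state: internal power = radiated power, P = εσA T⁴.
Radiating area A = 6L² = 0.2497 m².
T⁴ = P/(εσA) = 21.3/(0.50·5.67×10⁻⁸·0.2497) = 3.009×10⁹ K⁴.
T = (3.009×10⁹)^(1/4).

T ≈ 234 K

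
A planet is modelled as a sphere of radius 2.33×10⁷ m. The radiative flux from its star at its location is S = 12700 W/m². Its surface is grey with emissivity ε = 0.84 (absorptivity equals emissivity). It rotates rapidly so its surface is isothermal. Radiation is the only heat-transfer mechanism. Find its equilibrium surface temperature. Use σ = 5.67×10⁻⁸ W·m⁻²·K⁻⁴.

T ≈ 486 K

At equilibrium, absorbed power = emitted power.
Absorbing cross-section = πr² = 1.706×10¹⁵ m²; emitting surface = 4πr² = 6.822×10¹⁵ m² (ratio 4).
εS·A_cross = εσ·A_surf·T⁴  ⇒  T⁴ = S/(4σ)   (ε cancels).
T⁴ = 12700/(4·5.67×10⁻⁸) = 5.600×10¹⁰ K⁴.
T = (5.600×10¹⁰)^(1/4).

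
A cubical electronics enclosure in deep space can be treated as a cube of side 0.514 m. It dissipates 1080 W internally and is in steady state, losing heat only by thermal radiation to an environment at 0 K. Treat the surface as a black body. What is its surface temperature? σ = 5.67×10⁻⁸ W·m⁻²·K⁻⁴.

T ≈ 331 K

Steady state: internal power = radiated power, P = εσA T⁴.
Radiating area A = 6L² = 1.585 m².
T⁴ = P/(εσA) = 1080/(1.0·5.67×10⁻⁸·1.585) = 1.202×10¹⁰ K⁴.
T = (1.202×10¹⁰)^(1/4).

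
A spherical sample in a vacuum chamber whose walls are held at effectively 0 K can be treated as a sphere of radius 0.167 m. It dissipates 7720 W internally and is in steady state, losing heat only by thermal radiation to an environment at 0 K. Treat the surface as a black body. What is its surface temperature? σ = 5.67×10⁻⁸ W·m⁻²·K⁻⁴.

Steady state: internal power = radiated power, P = εσA T⁴.
Radiating area A = 4πr² = 0.3505 m².
T⁴ = P/(εσA) = 7720/(1.0·5.67×10⁻⁸·0.3505) = 3.885×10¹¹ K⁴.
T = (3.885×10¹¹)^(1/4).

T ≈ 789 K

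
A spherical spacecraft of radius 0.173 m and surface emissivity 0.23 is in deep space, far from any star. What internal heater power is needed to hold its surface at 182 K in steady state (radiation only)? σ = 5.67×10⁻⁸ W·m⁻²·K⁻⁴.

P ≈ 5.38 W

P = εσ·4πr²·T⁴.
4πr² = 0.3761 m²; T⁴ = 1.097×10⁹ K⁴.
P = 0.23·5.67×10⁻⁸·0.3761·1.097×10⁹.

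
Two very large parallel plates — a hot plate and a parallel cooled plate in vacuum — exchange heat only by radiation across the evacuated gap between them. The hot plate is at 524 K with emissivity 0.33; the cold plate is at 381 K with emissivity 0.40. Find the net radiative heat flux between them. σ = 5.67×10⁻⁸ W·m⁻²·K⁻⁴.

q ≈ 680 W/m²

For two infinite grey parallel plates, q = σ(T₁⁴ − T₂⁴)/(1/ε₁ + 1/ε₂ − 1).
T₁⁴ − T₂⁴ = 7.539×10¹⁰ − 2.107×10¹⁰ = 5.432×10¹⁰ K⁴.
1/ε₁ + 1/ε₂ − 1 = 3.030 + 2.500 − 1 = 4.530.
q = 5.67×10⁻⁸ × 5.432×10¹⁰ / 4.530.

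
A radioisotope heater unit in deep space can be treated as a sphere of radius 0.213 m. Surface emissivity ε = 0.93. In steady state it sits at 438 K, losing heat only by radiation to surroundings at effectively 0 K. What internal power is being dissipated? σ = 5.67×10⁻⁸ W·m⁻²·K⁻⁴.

Steady state: P = εσA T⁴.
A = 4πr² = 0.5701 m²; T⁴ = (438)⁴ = 3.680×10¹⁰ K⁴.
P = 0.93 × 5.67×10⁻⁸ × 0.5701 × 3.680×10¹⁰.

P ≈ 1110 W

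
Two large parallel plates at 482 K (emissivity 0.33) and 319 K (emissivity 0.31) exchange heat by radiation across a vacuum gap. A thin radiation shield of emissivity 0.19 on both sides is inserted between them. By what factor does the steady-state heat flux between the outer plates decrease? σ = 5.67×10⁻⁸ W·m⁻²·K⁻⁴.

Without shield: q₀ = σΔ(T⁴)/(1/ε₁+1/ε₂−1) with denominator 5.256.
With shield the two gaps are in series; the resistances add: (1/ε₁+1/ε_s−1)+(1/ε_s+1/ε₂−1) = 7.293+7.489 = 14.78.
Heat-flux ratio q₀/q = 14.78/5.256.

factor ≈ 2.81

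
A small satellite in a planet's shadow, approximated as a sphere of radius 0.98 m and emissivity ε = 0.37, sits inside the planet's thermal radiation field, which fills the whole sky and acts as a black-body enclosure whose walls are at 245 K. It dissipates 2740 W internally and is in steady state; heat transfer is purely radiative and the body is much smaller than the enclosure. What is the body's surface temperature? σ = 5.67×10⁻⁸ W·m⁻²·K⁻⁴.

T ≈ 347 K

For a small grey body in a large enclosure, net radiated power = εσA(T⁴ − T_w⁴).
Steady state: P = εσA(T⁴ − T_w⁴) with A = 4πr² = 12.07 m².
T⁴ = P/(εσA) + T_w⁴ = 2740/(0.37·5.67×10⁻⁸·12.07) + (245)⁴
    = 1.082×10¹⁰ + 3.603×10⁹ = 1.442×10¹⁰ K⁴.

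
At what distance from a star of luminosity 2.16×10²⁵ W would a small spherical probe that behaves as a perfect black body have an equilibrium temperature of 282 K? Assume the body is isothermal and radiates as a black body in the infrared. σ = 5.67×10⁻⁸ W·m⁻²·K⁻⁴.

d ≈ 3.46×10¹⁰ m

For an isothermal black-emitting sphere, (1−a)S·πr² = σ·4πr²·T⁴ ⇒ S = 4σT⁴/(1−a).
S = 4·5.67×10⁻⁸·(282)⁴/1.00 = 1434 W/m².
Flux falls as S = L/(4πd²), so d = √(L/(4πS)) = √(2.16×10²⁵/(4π·1434)).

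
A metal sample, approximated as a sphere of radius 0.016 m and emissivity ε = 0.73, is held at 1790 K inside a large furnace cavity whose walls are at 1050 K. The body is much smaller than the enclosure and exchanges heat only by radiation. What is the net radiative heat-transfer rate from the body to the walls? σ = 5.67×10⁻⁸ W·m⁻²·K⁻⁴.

For a small grey body in a large enclosure: P_net = εσA(T_body⁴ − T_wall⁴).
A = 4πr² = 0.003217 m²; T_body⁴ − T_wall⁴ = 1.027×10¹³ − 1.216×10¹² = 9.051×10¹² K⁴.
|P_net| = 0.73·5.67×10⁻⁸·0.003217·9.051×10¹².

P_net ≈ 1210 W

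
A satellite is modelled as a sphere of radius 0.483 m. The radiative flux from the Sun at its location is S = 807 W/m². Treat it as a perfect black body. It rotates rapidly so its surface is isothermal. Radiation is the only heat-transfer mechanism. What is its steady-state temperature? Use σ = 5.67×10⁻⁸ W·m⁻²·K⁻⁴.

At equilibrium, absorbed power = emitted power.
Absorbing cross-section = πr² = 0.7329 m²; emitting surface = 4πr² = 2.932 m² (ratio 4).
S·A_cross = εσ·A_surf·T⁴  ⇒  T⁴ = S/(4σ).
T⁴ = 1.00·807/(4·5.67×10⁻⁸) = 3.558×10⁹ K⁴.
T = (3.558×10⁹)^(1/4).

T ≈ 244 K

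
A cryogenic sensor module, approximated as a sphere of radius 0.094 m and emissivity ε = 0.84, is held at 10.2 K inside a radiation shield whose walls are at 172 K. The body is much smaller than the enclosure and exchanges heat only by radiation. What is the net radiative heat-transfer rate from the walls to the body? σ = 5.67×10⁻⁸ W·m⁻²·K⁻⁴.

P_net ≈ 4.63 W

For a small grey body in a large enclosure: P_net = εσA(T_body⁴ − T_wall⁴).
A = 4πr² = 0.1110 m²; T_body⁴ − T_wall⁴ = 10820 − 8.752×10⁸ = -8.752×10⁸ K⁴.
|P_net| = 0.84·5.67×10⁻⁸·0.1110·8.752×10⁸.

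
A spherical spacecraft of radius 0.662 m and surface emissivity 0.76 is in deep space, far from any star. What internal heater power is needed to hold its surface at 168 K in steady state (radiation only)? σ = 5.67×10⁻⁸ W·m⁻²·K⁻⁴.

P = εσ·4πr²·T⁴.
4πr² = 5.507 m²; T⁴ = 7.966×10⁸ K⁴.
P = 0.76·5.67×10⁻⁸·5.507·7.966×10⁸.

P ≈ 189 W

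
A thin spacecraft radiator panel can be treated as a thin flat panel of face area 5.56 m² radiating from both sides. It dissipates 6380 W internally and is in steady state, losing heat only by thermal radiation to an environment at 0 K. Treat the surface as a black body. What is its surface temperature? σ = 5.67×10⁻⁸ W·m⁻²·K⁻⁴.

T ≈ 317 K

Steady state: internal power = radiated power, P = εσA T⁴.
Radiating area A = 2·5.56 = 11.12 m².
T⁴ = P/(εσA) = 6380/(1.0·5.67×10⁻⁸·11.12) = 1.012×10¹⁰ K⁴.
T = (1.012×10¹⁰)^(1/4).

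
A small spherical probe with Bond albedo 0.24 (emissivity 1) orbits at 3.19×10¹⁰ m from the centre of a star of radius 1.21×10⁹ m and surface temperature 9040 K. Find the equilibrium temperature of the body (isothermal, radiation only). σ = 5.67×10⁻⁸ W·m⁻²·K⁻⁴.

The star's surface emits σT_*⁴; at distance d the flux is S = σT_*⁴(R_*/d)².
S = 5.67×10⁻⁸·(9040)⁴·(1.21×10⁹/3.19×10¹⁰)² = 5.448×10⁵ W/m².
For an isothermal sphere T⁴ = (1−a)S/(4σ) = 1.826×10¹² K⁴.

T ≈ 1160 K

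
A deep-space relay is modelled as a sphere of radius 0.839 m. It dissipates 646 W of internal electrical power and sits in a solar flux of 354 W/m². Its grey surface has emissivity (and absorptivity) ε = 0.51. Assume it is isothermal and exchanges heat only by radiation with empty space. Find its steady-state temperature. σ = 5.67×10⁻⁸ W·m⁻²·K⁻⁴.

T ≈ 253 K

At steady state, absorbed solar power + internal power = radiated power.
Absorbed: α·S·A_cross = 0.51·354·2.211 = 399.3 W (cross-section πr²).
Total input = 399.3 + 646 = 1045 W.
Radiated: εσ·A_surf·T⁴ with A_surf = 4πr² = 8.846 m².
T⁴ = 1045/(0.51·5.67×10⁻⁸·8.846) = 4.086×10⁹ K⁴.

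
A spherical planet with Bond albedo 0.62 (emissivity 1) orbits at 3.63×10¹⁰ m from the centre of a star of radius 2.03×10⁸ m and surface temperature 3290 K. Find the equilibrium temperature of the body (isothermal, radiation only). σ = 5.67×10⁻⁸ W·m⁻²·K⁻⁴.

T ≈ 137 K

The star's surface emits σT_*⁴; at distance d the flux is S = σT_*⁴(R_*/d)².
S = 5.67×10⁻⁸·(3290)⁴·(2.03×10⁸/3.63×10¹⁰)² = 207.8 W/m².
For an isothermal sphere T⁴ = (1−a)S/(4σ) = 3.481×10⁸ K⁴.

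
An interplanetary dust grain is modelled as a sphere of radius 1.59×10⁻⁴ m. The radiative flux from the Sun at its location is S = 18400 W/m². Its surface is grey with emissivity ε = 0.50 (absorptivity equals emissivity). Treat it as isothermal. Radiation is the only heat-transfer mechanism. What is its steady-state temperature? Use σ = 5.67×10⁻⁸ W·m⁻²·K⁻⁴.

T ≈ 534 K

At equilibrium, absorbed power = emitted power.
Absorbing cross-section = πr² = 7.942×10⁻⁸ m²; emitting surface = 4πr² = 3.177×10⁻⁷ m² (ratio 4).
εS·A_cross = εσ·A_surf·T⁴  ⇒  T⁴ = S/(4σ)   (ε cancels).
T⁴ = 18400/(4·5.67×10⁻⁸) = 8.113×10¹⁰ K⁴.
T = (8.113×10¹⁰)^(1/4).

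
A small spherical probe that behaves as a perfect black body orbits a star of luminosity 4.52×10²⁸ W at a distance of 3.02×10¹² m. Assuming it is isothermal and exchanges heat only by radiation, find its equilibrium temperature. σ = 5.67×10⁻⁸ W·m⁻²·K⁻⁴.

T ≈ 204 K

First find the stellar flux at distance d: S = L/(4πd²) = 4.52×10²⁸/(4π·(3.02×10¹²)²) = 394.4 W/m².
For an isothermal sphere, absorbed (1−a)S·πr² = emitted σ·4πr²·T⁴, so T⁴ = (1−a)S/(4σ).
T⁴ = 1.00·394.4/(4·5.67×10⁻⁸) = 1.739×10⁹ K⁴.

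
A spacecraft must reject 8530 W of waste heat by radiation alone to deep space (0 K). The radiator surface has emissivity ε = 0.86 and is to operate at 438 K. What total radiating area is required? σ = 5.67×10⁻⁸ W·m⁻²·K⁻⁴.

P = εσA T⁴ ⇒ A = P/(εσT⁴).
T⁴ = 3.680×10¹⁰ K⁴.
A = 8530/(0.86 × 5.67×10⁻⁸ × 3.680×10¹⁰).

A ≈ 4.75 m²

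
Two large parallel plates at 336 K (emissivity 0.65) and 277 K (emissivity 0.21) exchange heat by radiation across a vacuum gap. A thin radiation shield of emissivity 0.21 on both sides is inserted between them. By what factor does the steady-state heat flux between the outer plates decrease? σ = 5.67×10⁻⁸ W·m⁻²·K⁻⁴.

factor ≈ 2.61

Without shield: q₀ = σΔ(T⁴)/(1/ε₁+1/ε₂−1) with denominator 5.300.
With shield the two gaps are in series; the resistances add: (1/ε₁+1/ε_s−1)+(1/ε_s+1/ε₂−1) = 5.300+8.524 = 13.82.
Heat-flux ratio q₀/q = 13.82/5.300.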